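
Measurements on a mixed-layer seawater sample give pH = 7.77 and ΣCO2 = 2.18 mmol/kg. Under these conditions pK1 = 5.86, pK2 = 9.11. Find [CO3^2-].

α₂ = 1 / (1 + [H⁺]/K2 + [H⁺]²/(K1K2)) = 1 / (1 + 10^+1.34 + 10^-0.57)
   = 1 / (1 + 21.878 + 0.26915) = 1/23.147 = 0.04320
[CO3²⁻] = α₂ × DIC = 0.04320 × 2.18 = 0.0942 mmol/kg

[CO3²⁻] = 0.0942 mmol/kg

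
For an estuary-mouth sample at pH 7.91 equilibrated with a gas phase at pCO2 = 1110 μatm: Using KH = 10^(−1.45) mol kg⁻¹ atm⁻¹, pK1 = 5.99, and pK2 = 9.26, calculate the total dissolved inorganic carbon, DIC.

[CO2*] = KH · pCO2 = 10^(−1.45) × 1110×10^-6 = 3.938×10^-5 mol/kg
α₀ = 1/(1 + K1/[H⁺] + K1K2/[H⁺]²) = 1/(1 + 10^+1.92 + 10^+0.57) = 0.01138
DIC = [CO2*]/α₀ = 3.938×10^-5 / 0.01138 = 3.46 mmol/kg

DIC = 3.46 mmol/kg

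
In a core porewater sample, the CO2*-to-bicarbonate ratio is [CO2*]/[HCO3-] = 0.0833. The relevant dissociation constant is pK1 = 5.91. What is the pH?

pH = 6.99

From K1 = [H⁺][HCO3-]/[CO2*]:  pH = pK1 − log₁₀([CO2*]/[HCO3-])
log₁₀(0.0833) = -1.079
pH = 5.91 − (-1.079) = 6.99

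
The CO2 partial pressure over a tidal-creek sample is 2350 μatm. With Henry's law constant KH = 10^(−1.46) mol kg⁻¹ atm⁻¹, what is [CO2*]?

[CO2*] = 81.5 μmol/kg

KH = 10^(−1.46) = 3.467×10^-2 mol kg⁻¹ atm⁻¹
[CO2*] = KH · pCO2 = 3.467×10^-2 × 2350×10^-6 atm = 8.15×10^-5 mol/kg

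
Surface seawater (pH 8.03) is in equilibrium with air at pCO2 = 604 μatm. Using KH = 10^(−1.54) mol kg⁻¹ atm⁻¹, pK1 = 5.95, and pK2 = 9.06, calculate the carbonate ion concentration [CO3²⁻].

[CO2*] = KH · pCO2 = 10^(−1.54) × 604×10^-6 = 1.742×10^-5 mol/kg
α₀ = 1/(1 + K1/[H⁺] + K1K2/[H⁺]²) = 1/(1 + 10^+2.08 + 10^+1.05) = 0.007550
DIC = [CO2*]/α₀ = 1.742×10^-5 / 0.007550 = 2.307 mmol/kg
[CO3²⁻] = α₂·DIC; α₂ = 0.08471, so [CO3²⁻] = 0.08471 × 2.307 = 0.195 mmol/kg

[CO3²⁻] = 0.195 mmol/kg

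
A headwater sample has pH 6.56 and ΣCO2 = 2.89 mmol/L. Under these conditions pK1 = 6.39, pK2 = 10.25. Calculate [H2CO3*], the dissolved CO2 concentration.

α₀ = 1 / (1 + K1/[H⁺] + K1K2/[H⁺]²) = 1 / (1 + 10^+0.17 + 10^-3.52)
   = 1 / (1 + 1.4791 + 0.00030200) = 1/2.4794 = 0.4033
[CO2*] = α₀ × DIC = 0.4033 × 2.89 = 1.17 mmol/L

[CO2*] = 1.17 mmol/L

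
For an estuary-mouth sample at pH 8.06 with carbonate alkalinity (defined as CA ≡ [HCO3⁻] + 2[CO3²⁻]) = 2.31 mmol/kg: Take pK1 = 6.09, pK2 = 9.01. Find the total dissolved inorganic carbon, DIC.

CA = [HCO3⁻] + 2[CO3²⁻] = (α₁ + 2α₂)·DIC
At pH 8.06: [H⁺]/K1 = 10^-1.97 = 0.010715, K2/[H⁺] = 10^-0.95 = 0.11220
α₁ = 1/(1 + 0.010715 + 0.11220) = 1/1.1229 = 0.8905; α₂ = α₁·K2/[H⁺] = 0.09992
α₁ + 2α₂ = 1.0904
DIC = CA / (α₁ + 2α₂) = 2.31 / 1.0904 = 2.12 mmol/kg

DIC = 2.12 mmol/kg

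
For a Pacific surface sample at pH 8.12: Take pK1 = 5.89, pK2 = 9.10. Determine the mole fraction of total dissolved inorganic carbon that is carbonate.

α₂ = 1 / (1 + [H⁺]/K2 + [H⁺]²/(K1K2)) = 1 / (1 + 10^+0.98 + 10^-1.25)
   = 1 / (1 + 9.5499 + 0.056234) = 1/10.606 = 0.09428

α₂ = 0.0943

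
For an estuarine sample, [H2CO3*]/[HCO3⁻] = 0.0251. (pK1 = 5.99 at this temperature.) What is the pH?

From K1 = [H⁺][HCO3⁻]/[H2CO3*]:  pH = pK1 − log₁₀([H2CO3*]/[HCO3⁻])
log₁₀(0.0251) = -1.600
pH = 5.99 − (-1.600) = 7.59

pH = 7.59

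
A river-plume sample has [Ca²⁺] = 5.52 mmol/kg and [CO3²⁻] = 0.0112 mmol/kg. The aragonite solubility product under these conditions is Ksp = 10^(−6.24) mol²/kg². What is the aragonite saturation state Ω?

Ω = 0.107

Ksp = 10^(−6.24) = 5.754×10^-7
Ω = [Ca²⁺][CO3²⁻]/Ksp = (5.52×10^-3)(0.0112×10^-3) / 5.754×10^-7 = 0.107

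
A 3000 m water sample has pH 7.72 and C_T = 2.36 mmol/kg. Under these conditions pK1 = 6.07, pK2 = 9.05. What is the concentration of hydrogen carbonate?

[HCO3⁻] = 2.21 mmol/kg

α₁ = 1 / (1 + [H⁺]/K1 + K2/[H⁺]) = 1 / (1 + 10^-1.65 + 10^-1.33)
   = 1 / (1 + 0.022387 + 0.046774) = 1/1.0692 = 0.9353
[HCO3⁻] = α₁ × DIC = 0.9353 × 2.36 = 2.21 mmol/kg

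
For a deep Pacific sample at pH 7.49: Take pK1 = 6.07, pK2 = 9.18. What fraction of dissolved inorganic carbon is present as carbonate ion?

α₂ = 0.0193

α₂ = 1 / (1 + [H⁺]/K2 + [H⁺]²/(K1K2)) = 1 / (1 + 10^+1.69 + 10^+0.27)
   = 1 / (1 + 48.978 + 1.8621) = 1/51.840 = 0.01929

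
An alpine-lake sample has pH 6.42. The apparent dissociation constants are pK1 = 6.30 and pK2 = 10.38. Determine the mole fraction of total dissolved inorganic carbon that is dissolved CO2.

α₀ = 1 / (1 + K1/[H⁺] + K1K2/[H⁺]²) = 1 / (1 + 10^+0.12 + 10^-3.84)
   = 1 / (1 + 1.3183 + 0.00014454) = 1/2.3184 = 0.4313

α₀ = 0.431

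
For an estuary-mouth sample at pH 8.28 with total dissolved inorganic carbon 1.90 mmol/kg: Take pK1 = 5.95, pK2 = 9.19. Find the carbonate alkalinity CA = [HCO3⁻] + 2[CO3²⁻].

CA = [HCO3⁻] + 2[CO3²⁻] = (α₁ + 2α₂)·DIC
At pH 8.28: [H⁺]/K1 = 10^-2.33 = 0.0046774, K2/[H⁺] = 10^-0.91 = 0.12303
α₁ = 1/(1 + 0.0046774 + 0.12303) = 1/1.1277 = 0.8868; α₂ = α₁·K2/[H⁺] = 0.1091
α₁ + 2α₂ = 1.1049
CA = 1.1049 × 1.90 = 2.10 mmol/kg

CA = 2.10 mmol/kg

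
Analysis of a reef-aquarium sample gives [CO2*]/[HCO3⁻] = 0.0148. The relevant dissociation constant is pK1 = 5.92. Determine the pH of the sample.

From K1 = [H⁺][HCO3⁻]/[CO2*]:  pH = pK1 − log₁₀([CO2*]/[HCO3⁻])
log₁₀(0.0148) = -1.830
pH = 5.92 − (-1.830) = 7.75

pH = 7.75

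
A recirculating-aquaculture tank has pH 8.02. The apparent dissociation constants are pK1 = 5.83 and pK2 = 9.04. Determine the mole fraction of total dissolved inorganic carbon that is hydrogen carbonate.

α₁ = 1 / (1 + [H⁺]/K1 + K2/[H⁺]) = 1 / (1 + 10^-2.19 + 10^-1.02)
   = 1 / (1 + 0.0064565 + 0.095499) = 1/1.1020 = 0.9075

α₁ = 0.907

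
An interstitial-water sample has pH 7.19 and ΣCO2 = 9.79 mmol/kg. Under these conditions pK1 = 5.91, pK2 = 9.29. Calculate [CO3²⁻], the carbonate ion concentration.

α₂ = 1 / (1 + [H⁺]/K2 + [H⁺]²/(K1K2)) = 1 / (1 + 10^+2.10 + 10^+0.82)
   = 1 / (1 + 125.89 + 6.6069) = 1/133.50 = 0.007491
[CO3²⁻] = α₂ × DIC = 0.007491 × 9.79 = 0.0733 mmol/kg

[CO3²⁻] = 0.0733 mmol/kg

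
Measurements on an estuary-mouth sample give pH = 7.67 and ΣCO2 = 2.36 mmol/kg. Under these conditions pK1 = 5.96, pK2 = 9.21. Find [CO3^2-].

[CO3²⁻] = 0.0649 mmol/kg

α₂ = 1 / (1 + [H⁺]/K2 + [H⁺]²/(K1K2)) = 1 / (1 + 10^+1.54 + 10^-0.17)
   = 1 / (1 + 34.674 + 0.67608) = 1/36.350 = 0.02751
[CO3²⁻] = α₂ × DIC = 0.02751 × 2.36 = 0.0649 mmol/kg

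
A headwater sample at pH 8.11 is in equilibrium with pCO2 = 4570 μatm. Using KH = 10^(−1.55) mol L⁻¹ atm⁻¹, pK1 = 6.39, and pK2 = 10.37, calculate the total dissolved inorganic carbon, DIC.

[CO2*] = KH · pCO2 = 10^(−1.55) × 4570×10^-6 = 1.288×10^-4 mol/L
α₀ = 1/(1 + K1/[H⁺] + K1K2/[H⁺]²) = 1/(1 + 10^+1.72 + 10^-0.54) = 0.01860
DIC = [CO2*]/α₀ = 1.288×10^-4 / 0.01860 = 6.93 mmol/L

DIC = 6.93 mmol/L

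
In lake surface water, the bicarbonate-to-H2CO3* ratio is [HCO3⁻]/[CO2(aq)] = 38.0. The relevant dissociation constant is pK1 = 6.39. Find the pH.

pH = 7.97

From K1 = [H⁺][HCO3⁻]/[CO2(aq)]:  pH = pK1 + log₁₀([HCO3⁻]/[CO2(aq)])
log₁₀(38.0) = +1.580
pH = 6.39 + (+1.580) = 7.97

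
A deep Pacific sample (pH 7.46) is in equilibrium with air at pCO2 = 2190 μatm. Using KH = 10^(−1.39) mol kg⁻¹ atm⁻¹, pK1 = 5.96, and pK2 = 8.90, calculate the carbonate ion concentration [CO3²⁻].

[CO3²⁻] = 0.102 mmol/kg

[CO2*] = KH · pCO2 = 10^(−1.39) × 2190×10^-6 = 8.922×10^-5 mol/kg
α₀ = 1/(1 + K1/[H⁺] + K1K2/[H⁺]²) = 1/(1 + 10^+1.50 + 10^+0.06) = 0.02961
DIC = [CO2*]/α₀ = 8.922×10^-5 / 0.02961 = 3.013 mmol/kg
[CO3²⁻] = α₂·DIC; α₂ = 0.03400, so [CO3²⁻] = 0.03400 × 3.013 = 0.102 mmol/kg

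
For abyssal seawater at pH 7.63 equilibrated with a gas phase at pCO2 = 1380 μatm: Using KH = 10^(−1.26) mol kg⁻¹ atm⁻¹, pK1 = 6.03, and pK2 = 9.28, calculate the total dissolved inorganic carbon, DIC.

[CO2*] = KH · pCO2 = 10^(−1.26) × 1380×10^-6 = 7.584×10^-5 mol/kg
α₀ = 1/(1 + K1/[H⁺] + K1K2/[H⁺]²) = 1/(1 + 10^+1.60 + 10^-0.05) = 0.02398
DIC = [CO2*]/α₀ = 7.584×10^-5 / 0.02398 = 3.16 mmol/kg

DIC = 3.16 mmol/kg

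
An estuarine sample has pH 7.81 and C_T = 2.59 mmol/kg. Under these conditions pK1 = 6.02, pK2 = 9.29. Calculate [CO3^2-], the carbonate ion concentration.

α₂ = 1 / (1 + [H⁺]/K2 + [H⁺]²/(K1K2)) = 1 / (1 + 10^+1.48 + 10^-0.31)
   = 1 / (1 + 30.200 + 0.48978) = 1/31.689 = 0.03156
[CO3²⁻] = α₂ × DIC = 0.03156 × 2.59 = 0.0817 mmol/kg

[CO3²⁻] = 0.0817 mmol/kg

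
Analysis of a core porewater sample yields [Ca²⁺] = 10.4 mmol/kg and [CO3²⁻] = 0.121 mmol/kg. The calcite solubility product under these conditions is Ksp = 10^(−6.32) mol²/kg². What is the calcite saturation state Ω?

Ω = 2.63

Ksp = 10^(−6.32) = 4.786×10^-7
Ω = [Ca²⁺][CO3²⁻]/Ksp = (10.4×10^-3)(0.121×10^-3) / 4.786×10^-7 = 2.63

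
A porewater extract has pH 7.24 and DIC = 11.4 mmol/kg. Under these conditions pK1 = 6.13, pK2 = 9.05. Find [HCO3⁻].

α₁ = 1 / (1 + [H⁺]/K1 + K2/[H⁺]) = 1 / (1 + 10^-1.11 + 10^-1.81)
   = 1 / (1 + 0.077625 + 0.015488) = 1/1.0931 = 0.9148
[HCO3⁻] = α₁ × DIC = 0.9148 × 11.4 = 10.4 mmol/kg

[HCO3⁻] = 10.4 mmol/kg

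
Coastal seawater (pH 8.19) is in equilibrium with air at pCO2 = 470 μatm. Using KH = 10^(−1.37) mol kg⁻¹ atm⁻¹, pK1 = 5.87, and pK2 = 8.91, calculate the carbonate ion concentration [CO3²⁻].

[CO2*] = KH · pCO2 = 10^(−1.37) × 470×10^-6 = 2.005×10^-5 mol/kg
α₀ = 1/(1 + K1/[H⁺] + K1K2/[H⁺]²) = 1/(1 + 10^+2.32 + 10^+1.60) = 0.004004
DIC = [CO2*]/α₀ = 2.005×10^-5 / 0.004004 = 5.007 mmol/kg
[CO3²⁻] = α₂·DIC; α₂ = 0.1594, so [CO3²⁻] = 0.1594 × 5.007 = 0.798 mmol/kg

[CO3²⁻] = 0.798 mmol/kg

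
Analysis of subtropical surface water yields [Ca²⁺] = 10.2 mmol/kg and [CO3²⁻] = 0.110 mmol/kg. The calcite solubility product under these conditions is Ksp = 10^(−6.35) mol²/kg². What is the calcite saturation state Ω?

Ksp = 10^(−6.35) = 4.467×10^-7
Ω = [Ca²⁺][CO3²⁻]/Ksp = (10.2×10^-3)(0.110×10^-3) / 4.467×10^-7 = 2.51

Ω = 2.51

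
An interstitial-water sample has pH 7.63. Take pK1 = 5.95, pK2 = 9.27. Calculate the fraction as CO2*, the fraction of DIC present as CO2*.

α₀ = 1 / (1 + K1/[H⁺] + K1K2/[H⁺]²) = 1 / (1 + 10^+1.68 + 10^+0.04)
   = 1 / (1 + 47.863 + 1.0965) = 1/49.959 = 0.02002

α₀ = 0.0200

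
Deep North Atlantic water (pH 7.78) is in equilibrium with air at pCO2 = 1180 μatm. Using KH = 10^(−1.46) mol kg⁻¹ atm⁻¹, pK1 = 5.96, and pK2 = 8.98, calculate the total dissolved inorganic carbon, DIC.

[CO2*] = KH · pCO2 = 10^(−1.46) × 1180×10^-6 = 4.091×10^-5 mol/kg
α₀ = 1/(1 + K1/[H⁺] + K1K2/[H⁺]²) = 1/(1 + 10^+1.82 + 10^+0.62) = 0.01404
DIC = [CO2*]/α₀ = 4.091×10^-5 / 0.01404 = 2.91 mmol/kg

DIC = 2.91 mmol/kg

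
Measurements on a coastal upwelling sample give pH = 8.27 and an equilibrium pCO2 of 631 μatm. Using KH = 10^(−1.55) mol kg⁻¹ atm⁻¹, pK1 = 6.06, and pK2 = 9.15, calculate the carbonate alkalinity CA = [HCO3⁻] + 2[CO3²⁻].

CA = 3.64 mmol/kg

[CO2*] = KH · pCO2 = 10^(−1.55) × 631×10^-6 = 1.778×10^-5 mol/kg
α₀ = 1/(1 + K1/[H⁺] + K1K2/[H⁺]²) = 1/(1 + 10^+2.21 + 10^+1.33) = 0.005418
DIC = [CO2*]/α₀ = 1.778×10^-5 / 0.005418 = 3.282 mmol/kg
CA = (α₁ + 2α₂)·DIC = (0.8787 + 2×0.1158) × 3.282 = 3.64 mmol/kg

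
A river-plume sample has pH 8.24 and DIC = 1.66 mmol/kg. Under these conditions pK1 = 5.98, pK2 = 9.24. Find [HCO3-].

α₁ = 1 / (1 + [H⁺]/K1 + K2/[H⁺]) = 1 / (1 + 10^-2.26 + 10^-1.00)
   = 1 / (1 + 0.0054954 + 0.10000) = 1/1.1055 = 0.9046
[HCO3⁻] = α₁ × DIC = 0.9046 × 1.66 = 1.50 mmol/kg

[HCO3⁻] = 1.50 mmol/kg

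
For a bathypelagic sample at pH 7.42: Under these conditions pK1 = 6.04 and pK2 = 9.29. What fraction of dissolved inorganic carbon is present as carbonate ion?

α₂ = 1 / (1 + [H⁺]/K2 + [H⁺]²/(K1K2)) = 1 / (1 + 10^+1.87 + 10^+0.49)
   = 1 / (1 + 74.131 + 3.0903) = 1/78.221 = 0.01278

α₂ = 0.0128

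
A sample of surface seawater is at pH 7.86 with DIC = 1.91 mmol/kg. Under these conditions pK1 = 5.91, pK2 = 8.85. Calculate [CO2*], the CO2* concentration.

[CO2*] = 19.2 μmol/kg

α₀ = 1 / (1 + K1/[H⁺] + K1K2/[H⁺]²) = 1 / (1 + 10^+1.95 + 10^+0.96)
   = 1 / (1 + 89.125 + 9.1201) = 1/99.245 = 0.01008
[CO2*] = α₀ × DIC = 0.01008 × 1.91 = 0.0192 mmol/kg = 19.2 μmol/kg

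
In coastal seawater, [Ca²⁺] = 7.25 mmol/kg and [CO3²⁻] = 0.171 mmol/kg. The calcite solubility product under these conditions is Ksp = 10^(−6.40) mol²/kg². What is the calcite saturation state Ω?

Ksp = 10^(−6.40) = 3.981×10^-7
Ω = [Ca²⁺][CO3²⁻]/Ksp = (7.25×10^-3)(0.171×10^-3) / 3.981×10^-7 = 3.11

Ω = 3.11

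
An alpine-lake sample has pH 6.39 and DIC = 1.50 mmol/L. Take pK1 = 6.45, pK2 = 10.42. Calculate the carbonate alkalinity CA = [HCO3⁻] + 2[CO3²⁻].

CA = [HCO3⁻] + 2[CO3²⁻] = (α₁ + 2α₂)·DIC
At pH 6.39: [H⁺]/K1 = 10^0.06 = 1.1482, K2/[H⁺] = 10^-4.03 = 9.3325×10^-5
α₁ = 1/(1 + 1.1482 + 9.3325×10^-5) = 1/2.1482 = 0.4655; α₂ = α₁·K2/[H⁺] = 4.344×10^-5
α₁ + 2α₂ = 0.4656
CA = 0.4656 × 1.50 = 0.698 mmol/L

CA = 0.698 mmol/L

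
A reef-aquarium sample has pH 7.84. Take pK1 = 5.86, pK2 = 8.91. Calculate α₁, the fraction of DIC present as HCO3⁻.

α₁ = 0.913

α₁ = 1 / (1 + [H⁺]/K1 + K2/[H⁺]) = 1 / (1 + 10^-1.98 + 10^-1.07)
   = 1 / (1 + 0.010471 + 0.085114) = 1/1.0956 = 0.9128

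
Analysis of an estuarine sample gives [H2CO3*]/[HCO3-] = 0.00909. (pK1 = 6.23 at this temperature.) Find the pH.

From K1 = [H⁺][HCO3-]/[H2CO3*]:  pH = pK1 − log₁₀([H2CO3*]/[HCO3-])
log₁₀(0.00909) = -2.041
pH = 6.23 − (-2.041) = 8.27

pH = 8.27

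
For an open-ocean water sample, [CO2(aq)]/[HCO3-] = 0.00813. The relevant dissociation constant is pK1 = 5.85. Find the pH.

From K1 = [H⁺][HCO3-]/[CO2(aq)]:  pH = pK1 − log₁₀([CO2(aq)]/[HCO3-])
log₁₀(0.00813) = -2.090
pH = 5.85 − (-2.090) = 7.94

pH = 7.94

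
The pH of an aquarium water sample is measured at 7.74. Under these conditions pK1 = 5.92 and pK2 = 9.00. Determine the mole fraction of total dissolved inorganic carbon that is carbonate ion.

α₂ = 0.0514

α₂ = 1 / (1 + [H⁺]/K2 + [H⁺]²/(K1K2)) = 1 / (1 + 10^+1.26 + 10^-0.56)
   = 1 / (1 + 18.197 + 0.27542) = 1/19.472 = 0.05135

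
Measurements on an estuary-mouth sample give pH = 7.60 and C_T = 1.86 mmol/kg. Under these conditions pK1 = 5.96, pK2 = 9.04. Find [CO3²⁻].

[CO3²⁻] = 0.0638 mmol/kg

α₂ = 1 / (1 + [H⁺]/K2 + [H⁺]²/(K1K2)) = 1 / (1 + 10^+1.44 + 10^-0.20)
   = 1 / (1 + 27.542 + 0.63096) = 1/29.173 = 0.03428
[CO3²⁻] = α₂ × DIC = 0.03428 × 1.86 = 0.0638 mmol/kg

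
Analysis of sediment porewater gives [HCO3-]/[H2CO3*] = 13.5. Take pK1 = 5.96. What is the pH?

pH = 7.09

From K1 = [H⁺][HCO3-]/[H2CO3*]:  pH = pK1 + log₁₀([HCO3-]/[H2CO3*])
log₁₀(13.5) = +1.130
pH = 5.96 + (+1.130) = 7.09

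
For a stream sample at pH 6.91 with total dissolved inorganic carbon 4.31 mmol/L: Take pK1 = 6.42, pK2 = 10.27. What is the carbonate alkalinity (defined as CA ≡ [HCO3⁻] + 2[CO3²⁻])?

CA = 3.26 mmol/L

CA = [HCO3⁻] + 2[CO3²⁻] = (α₁ + 2α₂)·DIC
At pH 6.91: [H⁺]/K1 = 10^-0.49 = 0.32359, K2/[H⁺] = 10^-3.36 = 0.00043652
α₁ = 1/(1 + 0.32359 + 0.00043652) = 1/1.3240 = 0.7553; α₂ = α₁·K2/[H⁺] = 0.0003297
α₁ + 2α₂ = 0.7559
CA = 0.7559 × 4.31 = 3.26 mmol/L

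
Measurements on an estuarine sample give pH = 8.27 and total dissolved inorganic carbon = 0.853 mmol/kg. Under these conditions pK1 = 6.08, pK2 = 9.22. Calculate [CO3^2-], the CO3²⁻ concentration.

α₂ = 1 / (1 + [H⁺]/K2 + [H⁺]²/(K1K2)) = 1 / (1 + 10^+0.95 + 10^-1.24)
   = 1 / (1 + 8.9125 + 0.057544) = 1/9.9701 = 0.1003
[CO3²⁻] = α₂ × DIC = 0.1003 × 0.853 = 0.0856 mmol/kg

[CO3²⁻] = 0.0856 mmol/kg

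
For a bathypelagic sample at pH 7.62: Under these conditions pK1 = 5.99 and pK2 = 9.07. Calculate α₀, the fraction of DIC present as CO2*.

α₀ = 1 / (1 + K1/[H⁺] + K1K2/[H⁺]²) = 1 / (1 + 10^+1.63 + 10^+0.18)
   = 1 / (1 + 42.658 + 1.5136) = 1/45.172 = 0.02214

α₀ = 0.0221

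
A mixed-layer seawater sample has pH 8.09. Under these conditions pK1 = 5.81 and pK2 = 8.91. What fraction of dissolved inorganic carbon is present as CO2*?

α₀ = 1 / (1 + K1/[H⁺] + K1K2/[H⁺]²) = 1 / (1 + 10^+2.28 + 10^+1.46)
   = 1 / (1 + 190.55 + 28.840) = 1/220.39 = 0.004537

α₀ = 0.00454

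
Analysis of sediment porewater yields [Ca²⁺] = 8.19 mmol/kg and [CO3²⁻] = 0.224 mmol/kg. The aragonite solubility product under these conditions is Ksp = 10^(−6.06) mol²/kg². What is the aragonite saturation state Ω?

Ksp = 10^(−6.06) = 8.710×10^-7
Ω = [Ca²⁺][CO3²⁻]/Ksp = (8.19×10^-3)(0.224×10^-3) / 8.710×10^-7 = 2.11

Ω = 2.11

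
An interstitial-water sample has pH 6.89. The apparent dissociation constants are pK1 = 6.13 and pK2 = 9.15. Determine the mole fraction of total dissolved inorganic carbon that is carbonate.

α₂ = 1 / (1 + [H⁺]/K2 + [H⁺]²/(K1K2)) = 1 / (1 + 10^+2.26 + 10^+1.50)
   = 1 / (1 + 181.97 + 31.623) = 1/214.59 = 0.004660

α₂ = 0.00466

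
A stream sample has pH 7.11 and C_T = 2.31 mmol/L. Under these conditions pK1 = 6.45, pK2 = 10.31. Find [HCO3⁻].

α₁ = 1 / (1 + [H⁺]/K1 + K2/[H⁺]) = 1 / (1 + 10^-0.66 + 10^-3.20)
   = 1 / (1 + 0.21878 + 0.00063096) = 1/1.2194 = 0.8201
[HCO3⁻] = α₁ × DIC = 0.8201 × 2.31 = 1.89 mmol/L

[HCO3⁻] = 1.89 mmol/L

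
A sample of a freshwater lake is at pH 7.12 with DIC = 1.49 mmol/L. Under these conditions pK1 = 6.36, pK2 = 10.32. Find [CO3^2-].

[CO3²⁻] = 0.801 μmol/L

α₂ = 1 / (1 + [H⁺]/K2 + [H⁺]²/(K1K2)) = 1 / (1 + 10^+3.20 + 10^+2.44)
   = 1 / (1 + 1584.9 + 275.42) = 1/1861.3 = 0.0005373
[CO3²⁻] = α₂ × DIC = 0.0005373 × 1.49 = 0.000801 mmol/L = 0.801 μmol/L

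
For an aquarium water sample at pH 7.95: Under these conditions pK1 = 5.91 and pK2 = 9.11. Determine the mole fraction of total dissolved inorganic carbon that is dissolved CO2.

α₀ = 1 / (1 + K1/[H⁺] + K1K2/[H⁺]²) = 1 / (1 + 10^+2.04 + 10^+0.88)
   = 1 / (1 + 109.65 + 7.5858) = 1/118.23 = 0.008458

α₀ = 0.00846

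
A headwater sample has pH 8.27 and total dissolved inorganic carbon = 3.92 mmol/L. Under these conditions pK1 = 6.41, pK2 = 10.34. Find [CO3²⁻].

[CO3²⁻] = 0.0326 mmol/L

α₂ = 1 / (1 + [H⁺]/K2 + [H⁺]²/(K1K2)) = 1 / (1 + 10^+2.07 + 10^+0.21)
   = 1 / (1 + 117.49 + 1.6218) = 1/120.11 = 0.008326
[CO3²⁻] = α₂ × DIC = 0.008326 × 3.92 = 0.0326 mmol/L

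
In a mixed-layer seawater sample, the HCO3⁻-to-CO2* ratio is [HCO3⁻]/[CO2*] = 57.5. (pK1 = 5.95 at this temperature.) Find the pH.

From K1 = [H⁺][HCO3⁻]/[CO2*]:  pH = pK1 + log₁₀([HCO3⁻]/[CO2*])
log₁₀(57.5) = +1.760
pH = 5.95 + (+1.760) = 7.71

pH = 7.71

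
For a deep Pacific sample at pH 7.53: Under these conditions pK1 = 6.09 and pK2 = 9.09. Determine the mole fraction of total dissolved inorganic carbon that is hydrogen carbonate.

α₁ = 0.940

α₁ = 1 / (1 + [H⁺]/K1 + K2/[H⁺]) = 1 / (1 + 10^-1.44 + 10^-1.56)
   = 1 / (1 + 0.036308 + 0.027542) = 1/1.0639 = 0.9400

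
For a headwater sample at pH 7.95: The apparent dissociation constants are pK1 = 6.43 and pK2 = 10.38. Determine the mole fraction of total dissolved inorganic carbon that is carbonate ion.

α₂ = 0.00359

α₂ = 1 / (1 + [H⁺]/K2 + [H⁺]²/(K1K2)) = 1 / (1 + 10^+2.43 + 10^+0.91)
   = 1 / (1 + 269.15 + 8.1283) = 1/278.28 = 0.003593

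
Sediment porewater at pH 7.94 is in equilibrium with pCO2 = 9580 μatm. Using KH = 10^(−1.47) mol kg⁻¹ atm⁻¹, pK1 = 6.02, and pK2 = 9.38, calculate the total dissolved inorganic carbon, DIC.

DIC = 28.3 mmol/kg

[CO2*] = KH · pCO2 = 10^(−1.47) × 9580×10^-6 = 3.246×10^-4 mol/kg
α₀ = 1/(1 + K1/[H⁺] + K1K2/[H⁺]²) = 1/(1 + 10^+1.92 + 10^+0.48) = 0.01147
DIC = [CO2*]/α₀ = 3.246×10^-4 / 0.01147 = 28.3 mmol/kg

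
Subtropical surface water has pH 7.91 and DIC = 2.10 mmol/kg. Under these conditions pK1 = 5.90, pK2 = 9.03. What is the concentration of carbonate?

α₂ = 1 / (1 + [H⁺]/K2 + [H⁺]²/(K1K2)) = 1 / (1 + 10^+1.12 + 10^-0.89)
   = 1 / (1 + 13.183 + 0.12882) = 1/14.311 = 0.06987
[CO3²⁻] = α₂ × DIC = 0.06987 × 2.10 = 0.147 mmol/kg

[CO3²⁻] = 0.147 mmol/kg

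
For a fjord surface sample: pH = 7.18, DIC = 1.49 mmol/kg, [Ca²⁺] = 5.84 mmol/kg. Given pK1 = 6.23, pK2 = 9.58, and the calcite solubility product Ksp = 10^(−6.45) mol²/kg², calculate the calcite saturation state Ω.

Ω = 0.0875

α₂ = 1 / (1 + [H⁺]/K2 + [H⁺]²/(K1K2)) = 1 / (1 + 10^+2.40 + 10^+1.45)
   = 1 / (1 + 251.19 + 28.184) = 1/280.37 = 0.003567
[CO3²⁻] = α₂ × DIC = 0.003567 × 1.49 = 0.005314 mmol/kg = 5.314 μmol/kg
Ksp = 10^(−6.45) = 3.548×10^-7
Ω = [Ca²⁺][CO3²⁻]/Ksp = (5.84×10^-3)(5.314×10^-6) / 3.548×10^-7 = 0.0875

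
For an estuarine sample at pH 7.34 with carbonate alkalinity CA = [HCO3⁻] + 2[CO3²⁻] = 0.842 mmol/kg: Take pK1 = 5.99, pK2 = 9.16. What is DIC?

CA = [HCO3⁻] + 2[CO3²⁻] = (α₁ + 2α₂)·DIC
At pH 7.34: [H⁺]/K1 = 10^-1.35 = 0.044668, K2/[H⁺] = 10^-1.82 = 0.015136
α₁ = 1/(1 + 0.044668 + 0.015136) = 1/1.0598 = 0.9436; α₂ = α₁·K2/[H⁺] = 0.01428
α₁ + 2α₂ = 0.9721
DIC = CA / (α₁ + 2α₂) = 0.842 / 0.9721 = 0.866 mmol/kg

DIC = 0.866 mmol/kg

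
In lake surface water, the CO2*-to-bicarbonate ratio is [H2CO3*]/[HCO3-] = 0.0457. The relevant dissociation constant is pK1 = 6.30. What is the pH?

From K1 = [H⁺][HCO3-]/[H2CO3*]:  pH = pK1 − log₁₀([H2CO3*]/[HCO3-])
log₁₀(0.0457) = -1.340
pH = 6.30 − (-1.340) = 7.64

pH = 7.64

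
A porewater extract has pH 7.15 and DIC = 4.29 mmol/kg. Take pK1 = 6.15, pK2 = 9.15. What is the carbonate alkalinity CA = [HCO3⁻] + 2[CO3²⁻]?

CA = 3.94 mmol/kg

CA = [HCO3⁻] + 2[CO3²⁻] = (α₁ + 2α₂)·DIC
At pH 7.15: [H⁺]/K1 = 10^-1.00 = 0.10000, K2/[H⁺] = 10^-2.00 = 0.010000
α₁ = 1/(1 + 0.10000 + 0.010000) = 1/1.1100 = 0.9009; α₂ = α₁·K2/[H⁺] = 0.009009
α₁ + 2α₂ = 0.9189
CA = 0.9189 × 4.29 = 3.94 mmol/kg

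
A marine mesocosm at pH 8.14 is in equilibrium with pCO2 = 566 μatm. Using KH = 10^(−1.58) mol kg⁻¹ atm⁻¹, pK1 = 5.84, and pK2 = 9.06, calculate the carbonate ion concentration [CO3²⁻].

[CO3²⁻] = 0.357 mmol/kg

[CO2*] = KH · pCO2 = 10^(−1.58) × 566×10^-6 = 1.489×10^-5 mol/kg
α₀ = 1/(1 + K1/[H⁺] + K1K2/[H⁺]²) = 1/(1 + 10^+2.30 + 10^+1.38) = 0.004454
DIC = [CO2*]/α₀ = 1.489×10^-5 / 0.004454 = 3.342 mmol/kg
[CO3²⁻] = α₂·DIC; α₂ = 0.1068, so [CO3²⁻] = 0.1068 × 3.342 = 0.357 mmol/kg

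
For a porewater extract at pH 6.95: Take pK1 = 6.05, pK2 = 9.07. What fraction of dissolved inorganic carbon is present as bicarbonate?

α₁ = 0.882

α₁ = 1 / (1 + [H⁺]/K1 + K2/[H⁺]) = 1 / (1 + 10^-0.90 + 10^-2.12)
   = 1 / (1 + 0.12589 + 0.0075858) = 1/1.1335 = 0.8822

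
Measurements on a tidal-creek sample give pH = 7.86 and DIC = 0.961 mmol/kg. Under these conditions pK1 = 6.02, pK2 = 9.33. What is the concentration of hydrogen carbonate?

[HCO3⁻] = 0.917 mmol/kg

α₁ = 1 / (1 + [H⁺]/K1 + K2/[H⁺]) = 1 / (1 + 10^-1.84 + 10^-1.47)
   = 1 / (1 + 0.014454 + 0.033884) = 1/1.0483 = 0.9539
[HCO3⁻] = α₁ × DIC = 0.9539 × 0.961 = 0.917 mmol/kg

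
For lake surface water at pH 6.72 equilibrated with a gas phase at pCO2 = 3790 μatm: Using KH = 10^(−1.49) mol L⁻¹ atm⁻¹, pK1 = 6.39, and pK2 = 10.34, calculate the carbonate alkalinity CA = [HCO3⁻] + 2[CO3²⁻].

[CO2*] = KH · pCO2 = 10^(−1.49) × 3790×10^-6 = 1.226×10^-4 mol/L
α₀ = 1/(1 + K1/[H⁺] + K1K2/[H⁺]²) = 1/(1 + 10^+0.33 + 10^-3.29) = 0.3186
DIC = [CO2*]/α₀ = 1.226×10^-4 / 0.3186 = 0.3849 mmol/L
CA = (α₁ + 2α₂)·DIC = (0.6812 + 2×0.0001634) × 0.3849 = 0.262 mmol/L

CA = 0.262 mmol/L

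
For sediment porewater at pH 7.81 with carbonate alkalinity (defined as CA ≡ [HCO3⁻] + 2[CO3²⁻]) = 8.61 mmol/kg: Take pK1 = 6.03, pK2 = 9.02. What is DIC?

DIC = 8.26 mmol/kg

CA = [HCO3⁻] + 2[CO3²⁻] = (α₁ + 2α₂)·DIC
At pH 7.81: [H⁺]/K1 = 10^-1.78 = 0.016596, K2/[H⁺] = 10^-1.21 = 0.061660
α₁ = 1/(1 + 0.016596 + 0.061660) = 1/1.0783 = 0.9274; α₂ = α₁·K2/[H⁺] = 0.05718
α₁ + 2α₂ = 1.0418
DIC = CA / (α₁ + 2α₂) = 8.61 / 1.0418 = 8.26 mmol/kg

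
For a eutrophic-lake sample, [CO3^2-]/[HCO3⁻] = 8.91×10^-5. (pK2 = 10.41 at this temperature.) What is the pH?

pH = 6.36

From K2 = [H⁺][CO3^2-]/[HCO3⁻]:  pH = pK2 + log₁₀([CO3^2-]/[HCO3⁻])
log₁₀(8.91×10^-5) = -4.050
pH = 10.41 + (-4.050) = 6.36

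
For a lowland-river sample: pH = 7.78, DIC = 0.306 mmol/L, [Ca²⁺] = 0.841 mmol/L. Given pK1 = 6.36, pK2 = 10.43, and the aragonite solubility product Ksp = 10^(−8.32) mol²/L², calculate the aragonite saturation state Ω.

α₂ = 1 / (1 + [H⁺]/K2 + [H⁺]²/(K1K2)) = 1 / (1 + 10^+2.65 + 10^+1.23)
   = 1 / (1 + 446.68 + 16.982) = 1/464.67 = 0.002152
[CO3²⁻] = α₂ × DIC = 0.002152 × 0.306 = 0.0006585 mmol/L = 0.6585 μmol/L
Ksp = 10^(−8.32) = 4.786×10^-9
Ω = [Ca²⁺][CO3²⁻]/Ksp = (0.841×10^-3)(6.585×10^-7) / 4.786×10^-9 = 0.116

Ω = 0.116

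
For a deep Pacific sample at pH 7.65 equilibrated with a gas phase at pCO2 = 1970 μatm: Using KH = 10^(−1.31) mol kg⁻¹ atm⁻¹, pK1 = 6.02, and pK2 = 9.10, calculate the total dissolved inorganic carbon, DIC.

[CO2*] = KH · pCO2 = 10^(−1.31) × 1970×10^-6 = 9.649×10^-5 mol/kg
α₀ = 1/(1 + K1/[H⁺] + K1K2/[H⁺]²) = 1/(1 + 10^+1.63 + 10^+0.18) = 0.02214
DIC = [CO2*]/α₀ = 9.649×10^-5 / 0.02214 = 4.36 mmol/kg

DIC = 4.36 mmol/kg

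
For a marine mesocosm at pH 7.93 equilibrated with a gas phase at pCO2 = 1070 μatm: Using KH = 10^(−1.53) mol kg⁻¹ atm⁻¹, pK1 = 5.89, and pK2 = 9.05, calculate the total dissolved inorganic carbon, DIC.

[CO2*] = KH · pCO2 = 10^(−1.53) × 1070×10^-6 = 3.158×10^-5 mol/kg
α₀ = 1/(1 + K1/[H⁺] + K1K2/[H⁺]²) = 1/(1 + 10^+2.04 + 10^+0.92) = 0.008406
DIC = [CO2*]/α₀ = 3.158×10^-5 / 0.008406 = 3.76 mmol/kg

DIC = 3.76 mmol/kg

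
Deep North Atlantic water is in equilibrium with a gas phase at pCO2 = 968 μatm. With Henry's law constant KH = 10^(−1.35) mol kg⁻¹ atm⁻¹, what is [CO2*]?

KH = 10^(−1.35) = 4.467×10^-2 mol kg⁻¹ atm⁻¹
[CO2*] = KH · pCO2 = 4.467×10^-2 × 968×10^-6 atm = 4.32×10^-5 mol/kg

[CO2*] = 43.2 μmol/kg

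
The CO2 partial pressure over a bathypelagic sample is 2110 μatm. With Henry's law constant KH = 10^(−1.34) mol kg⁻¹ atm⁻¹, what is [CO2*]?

KH = 10^(−1.34) = 4.571×10^-2 mol kg⁻¹ atm⁻¹
[CO2*] = KH · pCO2 = 4.571×10^-2 × 2110×10^-6 atm = 9.64×10^-5 mol/kg

[CO2*] = 96.4 μmol/kg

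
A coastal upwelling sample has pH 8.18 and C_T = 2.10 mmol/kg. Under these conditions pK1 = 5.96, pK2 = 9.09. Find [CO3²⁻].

[CO3²⁻] = 0.229 mmol/kg

α₂ = 1 / (1 + [H⁺]/K2 + [H⁺]²/(K1K2)) = 1 / (1 + 10^+0.91 + 10^-1.31)
   = 1 / (1 + 8.1283 + 0.048978) = 1/9.1773 = 0.1090
[CO3²⁻] = α₂ × DIC = 0.1090 × 2.10 = 0.229 mmol/kg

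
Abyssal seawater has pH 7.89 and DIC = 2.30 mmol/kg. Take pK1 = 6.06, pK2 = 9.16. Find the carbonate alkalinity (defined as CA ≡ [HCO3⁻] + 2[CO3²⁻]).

CA = 2.38 mmol/kg

CA = [HCO3⁻] + 2[CO3²⁻] = (α₁ + 2α₂)·DIC
At pH 7.89: [H⁺]/K1 = 10^-1.83 = 0.014791, K2/[H⁺] = 10^-1.27 = 0.053703
α₁ = 1/(1 + 0.014791 + 0.053703) = 1/1.0685 = 0.9359; α₂ = α₁·K2/[H⁺] = 0.05026
α₁ + 2α₂ = 1.0364
CA = 1.0364 × 2.30 = 2.38 mmol/kg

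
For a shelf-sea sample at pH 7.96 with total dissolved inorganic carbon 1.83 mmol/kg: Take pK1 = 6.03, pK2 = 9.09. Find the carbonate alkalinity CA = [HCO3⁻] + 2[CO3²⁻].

CA = 1.94 mmol/kg

CA = [HCO3⁻] + 2[CO3²⁻] = (α₁ + 2α₂)·DIC
At pH 7.96: [H⁺]/K1 = 10^-1.93 = 0.011749, K2/[H⁺] = 10^-1.13 = 0.074131
α₁ = 1/(1 + 0.011749 + 0.074131) = 1/1.0859 = 0.9209; α₂ = α₁·K2/[H⁺] = 0.06827
α₁ + 2α₂ = 1.0574
CA = 1.0574 × 1.83 = 1.94 mmol/kg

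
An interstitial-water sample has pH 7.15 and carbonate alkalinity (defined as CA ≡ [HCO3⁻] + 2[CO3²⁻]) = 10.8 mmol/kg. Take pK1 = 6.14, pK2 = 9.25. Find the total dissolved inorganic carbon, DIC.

CA = [HCO3⁻] + 2[CO3²⁻] = (α₁ + 2α₂)·DIC
At pH 7.15: [H⁺]/K1 = 10^-1.01 = 0.097724, K2/[H⁺] = 10^-2.10 = 0.0079433
α₁ = 1/(1 + 0.097724 + 0.0079433) = 1/1.1057 = 0.9044; α₂ = α₁·K2/[H⁺] = 0.007184
α₁ + 2α₂ = 0.9188
DIC = CA / (α₁ + 2α₂) = 10.8 / 0.9188 = 11.8 mmol/kg

DIC = 11.8 mmol/kg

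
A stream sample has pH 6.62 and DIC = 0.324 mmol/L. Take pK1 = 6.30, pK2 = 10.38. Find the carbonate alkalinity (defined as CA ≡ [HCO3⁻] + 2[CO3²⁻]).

CA = [HCO3⁻] + 2[CO3²⁻] = (α₁ + 2α₂)·DIC
At pH 6.62: [H⁺]/K1 = 10^-0.32 = 0.47863, K2/[H⁺] = 10^-3.76 = 0.00017378
α₁ = 1/(1 + 0.47863 + 0.00017378) = 1/1.4788 = 0.6762; α₂ = α₁·K2/[H⁺] = 0.0001175
α₁ + 2α₂ = 0.6765
CA = 0.6765 × 0.324 = 0.219 mmol/L

CA = 0.219 mmol/L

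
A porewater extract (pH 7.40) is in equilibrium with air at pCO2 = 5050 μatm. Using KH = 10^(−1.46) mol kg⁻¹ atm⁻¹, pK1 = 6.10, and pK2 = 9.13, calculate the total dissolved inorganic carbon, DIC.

DIC = 3.73 mmol/kg

[CO2*] = KH · pCO2 = 10^(−1.46) × 5050×10^-6 = 1.751×10^-4 mol/kg
α₀ = 1/(1 + K1/[H⁺] + K1K2/[H⁺]²) = 1/(1 + 10^+1.30 + 10^-0.43) = 0.04690
DIC = [CO2*]/α₀ = 1.751×10^-4 / 0.04690 = 3.73 mmol/kg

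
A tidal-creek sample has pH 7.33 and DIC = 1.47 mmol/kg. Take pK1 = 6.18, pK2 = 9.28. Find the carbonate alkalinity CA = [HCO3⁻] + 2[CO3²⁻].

CA = [HCO3⁻] + 2[CO3²⁻] = (α₁ + 2α₂)·DIC
At pH 7.33: [H⁺]/K1 = 10^-1.15 = 0.070795, K2/[H⁺] = 10^-1.95 = 0.011220
α₁ = 1/(1 + 0.070795 + 0.011220) = 1/1.0820 = 0.9242; α₂ = α₁·K2/[H⁺] = 0.01037
α₁ + 2α₂ = 0.9449
CA = 0.9449 × 1.47 = 1.39 mmol/kg

CA = 1.39 mmol/kg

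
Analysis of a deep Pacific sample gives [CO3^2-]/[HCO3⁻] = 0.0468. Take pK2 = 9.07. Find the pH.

pH = 7.74

From K2 = [H⁺][CO3^2-]/[HCO3⁻]:  pH = pK2 + log₁₀([CO3^2-]/[HCO3⁻])
log₁₀(0.0468) = -1.330
pH = 9.07 + (-1.330) = 7.74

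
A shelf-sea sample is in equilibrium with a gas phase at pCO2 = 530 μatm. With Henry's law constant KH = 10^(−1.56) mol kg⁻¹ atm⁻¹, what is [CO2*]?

KH = 10^(−1.56) = 2.754×10^-2 mol kg⁻¹ atm⁻¹
[CO2*] = KH · pCO2 = 2.754×10^-2 × 530×10^-6 atm = 1.46×10^-5 mol/kg

[CO2*] = 14.6 μmol/kg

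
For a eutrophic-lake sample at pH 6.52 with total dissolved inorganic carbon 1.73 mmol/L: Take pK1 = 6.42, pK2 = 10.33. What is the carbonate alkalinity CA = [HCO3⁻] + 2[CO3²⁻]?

CA = [HCO3⁻] + 2[CO3²⁻] = (α₁ + 2α₂)·DIC
At pH 6.52: [H⁺]/K1 = 10^-0.10 = 0.79433, K2/[H⁺] = 10^-3.81 = 0.00015488
α₁ = 1/(1 + 0.79433 + 0.00015488) = 1/1.7945 = 0.5573; α₂ = α₁·K2/[H⁺] = 8.631×10^-5
α₁ + 2α₂ = 0.5574
CA = 0.5574 × 1.73 = 0.964 mmol/L

CA = 0.964 mmol/L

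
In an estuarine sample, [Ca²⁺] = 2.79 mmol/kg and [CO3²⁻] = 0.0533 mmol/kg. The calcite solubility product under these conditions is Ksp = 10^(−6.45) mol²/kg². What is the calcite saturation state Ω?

Ω = 0.419

Ksp = 10^(−6.45) = 3.548×10^-7
Ω = [Ca²⁺][CO3²⁻]/Ksp = (2.79×10^-3)(0.0533×10^-3) / 3.548×10^-7 = 0.419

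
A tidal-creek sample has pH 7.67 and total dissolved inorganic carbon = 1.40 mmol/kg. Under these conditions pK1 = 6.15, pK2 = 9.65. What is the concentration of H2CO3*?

α₀ = 1 / (1 + K1/[H⁺] + K1K2/[H⁺]²) = 1 / (1 + 10^+1.52 + 10^-0.46)
   = 1 / (1 + 33.113 + 0.34674) = 1/34.460 = 0.02902
[CO2*] = α₀ × DIC = 0.02902 × 1.40 = 0.0406 mmol/kg

[CO2*] = 0.0406 mmol/kg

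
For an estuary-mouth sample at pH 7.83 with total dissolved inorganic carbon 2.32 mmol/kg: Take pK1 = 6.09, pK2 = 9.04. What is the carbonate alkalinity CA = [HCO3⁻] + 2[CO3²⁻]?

CA = [HCO3⁻] + 2[CO3²⁻] = (α₁ + 2α₂)·DIC
At pH 7.83: [H⁺]/K1 = 10^-1.74 = 0.018197, K2/[H⁺] = 10^-1.21 = 0.061660
α₁ = 1/(1 + 0.018197 + 0.061660) = 1/1.0799 = 0.9260; α₂ = α₁·K2/[H⁺] = 0.05710
α₁ + 2α₂ = 1.0402
CA = 1.0402 × 2.32 = 2.41 mmol/kg

CA = 2.41 mmol/kg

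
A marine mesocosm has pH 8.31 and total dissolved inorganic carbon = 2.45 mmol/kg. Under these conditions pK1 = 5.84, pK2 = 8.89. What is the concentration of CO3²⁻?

[CO3²⁻] = 0.509 mmol/kg

α₂ = 1 / (1 + [H⁺]/K2 + [H⁺]²/(K1K2)) = 1 / (1 + 10^+0.58 + 10^-1.89)
   = 1 / (1 + 3.8019 + 0.012882) = 1/4.8148 = 0.2077
[CO3²⁻] = α₂ × DIC = 0.2077 × 2.45 = 0.509 mmol/kg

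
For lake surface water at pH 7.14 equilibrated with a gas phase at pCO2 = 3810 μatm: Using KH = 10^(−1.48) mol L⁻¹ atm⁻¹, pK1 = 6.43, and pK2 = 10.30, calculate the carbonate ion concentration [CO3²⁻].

[CO2*] = KH · pCO2 = 10^(−1.48) × 3810×10^-6 = 1.262×10^-4 mol/L
α₀ = 1/(1 + K1/[H⁺] + K1K2/[H⁺]²) = 1/(1 + 10^+0.71 + 10^-2.45) = 0.1631
DIC = [CO2*]/α₀ = 1.262×10^-4 / 0.1631 = 0.7736 mmol/L
[CO3²⁻] = α₂·DIC; α₂ = 0.0005786, so [CO3²⁻] = 0.0005786 × 0.7736 = 0.000448 mmol/L = 0.448 μmol/L

[CO3²⁻] = 0.448 μmol/L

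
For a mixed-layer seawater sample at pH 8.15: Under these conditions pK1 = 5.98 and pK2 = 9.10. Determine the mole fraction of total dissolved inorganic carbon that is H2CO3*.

α₀ = 1 / (1 + K1/[H⁺] + K1K2/[H⁺]²) = 1 / (1 + 10^+2.17 + 10^+1.22)
   = 1 / (1 + 147.91 + 16.596) = 1/165.51 = 0.006042

α₀ = 0.00604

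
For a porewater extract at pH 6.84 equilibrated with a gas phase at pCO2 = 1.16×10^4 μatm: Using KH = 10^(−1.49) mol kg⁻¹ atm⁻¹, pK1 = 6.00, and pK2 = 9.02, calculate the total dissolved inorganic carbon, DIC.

[CO2*] = KH · pCO2 = 10^(−1.49) × 1.16×10^4×10^-6 = 3.754×10^-4 mol/kg
α₀ = 1/(1 + K1/[H⁺] + K1K2/[H⁺]²) = 1/(1 + 10^+0.84 + 10^-1.34) = 0.1256
DIC = [CO2*]/α₀ = 3.754×10^-4 / 0.1256 = 2.99 mmol/kg

DIC = 2.99 mmol/kg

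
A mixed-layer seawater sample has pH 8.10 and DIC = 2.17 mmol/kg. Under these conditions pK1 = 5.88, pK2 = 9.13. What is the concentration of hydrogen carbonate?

[HCO3⁻] = 1.97 mmol/kg

α₁ = 1 / (1 + [H⁺]/K1 + K2/[H⁺]) = 1 / (1 + 10^-2.22 + 10^-1.03)
   = 1 / (1 + 0.0060256 + 0.093325) = 1/1.0994 = 0.9096
[HCO3⁻] = α₁ × DIC = 0.9096 × 2.17 = 1.97 mmol/kg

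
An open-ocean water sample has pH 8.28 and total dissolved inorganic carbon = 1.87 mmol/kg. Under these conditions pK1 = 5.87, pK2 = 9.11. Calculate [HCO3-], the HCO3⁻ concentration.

[HCO3⁻] = 1.62 mmol/kg

α₁ = 1 / (1 + [H⁺]/K1 + K2/[H⁺]) = 1 / (1 + 10^-2.41 + 10^-0.83)
   = 1 / (1 + 0.0038905 + 0.14791) = 1/1.1518 = 0.8682
[HCO3⁻] = α₁ × DIC = 0.8682 × 1.87 = 1.62 mmol/kg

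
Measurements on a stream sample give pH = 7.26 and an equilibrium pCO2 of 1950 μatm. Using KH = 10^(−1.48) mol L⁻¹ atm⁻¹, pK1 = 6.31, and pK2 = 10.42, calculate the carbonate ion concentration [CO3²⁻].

[CO2*] = KH · pCO2 = 10^(−1.48) × 1950×10^-6 = 6.457×10^-5 mol/L
α₀ = 1/(1 + K1/[H⁺] + K1K2/[H⁺]²) = 1/(1 + 10^+0.95 + 10^-2.21) = 0.1008
DIC = [CO2*]/α₀ = 6.457×10^-5 / 0.1008 = 0.6405 mmol/L
[CO3²⁻] = α₂·DIC; α₂ = 0.0006217, so [CO3²⁻] = 0.0006217 × 0.6405 = 0.000398 mmol/L = 0.398 μmol/L

[CO3²⁻] = 0.398 μmol/L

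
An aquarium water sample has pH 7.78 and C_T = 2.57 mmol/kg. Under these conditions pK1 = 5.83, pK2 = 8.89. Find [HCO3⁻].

[HCO3⁻] = 2.36 mmol/kg

α₁ = 1 / (1 + [H⁺]/K1 + K2/[H⁺]) = 1 / (1 + 10^-1.95 + 10^-1.11)
   = 1 / (1 + 0.011220 + 0.077625) = 1/1.0888 = 0.9184
[HCO3⁻] = α₁ × DIC = 0.9184 × 2.57 = 2.36 mmol/kg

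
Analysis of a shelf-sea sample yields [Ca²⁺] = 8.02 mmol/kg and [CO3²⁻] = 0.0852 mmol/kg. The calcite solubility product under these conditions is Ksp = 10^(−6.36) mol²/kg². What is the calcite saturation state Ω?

Ksp = 10^(−6.36) = 4.365×10^-7
Ω = [Ca²⁺][CO3²⁻]/Ksp = (8.02×10^-3)(0.0852×10^-3) / 4.365×10^-7 = 1.57

Ω = 1.57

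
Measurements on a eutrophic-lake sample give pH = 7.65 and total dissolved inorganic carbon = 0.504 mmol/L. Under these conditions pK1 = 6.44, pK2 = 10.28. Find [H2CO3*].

α₀ = 1 / (1 + K1/[H⁺] + K1K2/[H⁺]²) = 1 / (1 + 10^+1.21 + 10^-1.42)
   = 1 / (1 + 16.218 + 0.038019) = 1/17.256 = 0.05795
[CO2*] = α₀ × DIC = 0.05795 × 0.504 = 0.0292 mmol/L

[CO2*] = 0.0292 mmol/L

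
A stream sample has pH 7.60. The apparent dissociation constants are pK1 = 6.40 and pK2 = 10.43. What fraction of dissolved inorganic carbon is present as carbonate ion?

α₂ = 1 / (1 + [H⁺]/K2 + [H⁺]²/(K1K2)) = 1 / (1 + 10^+2.83 + 10^+1.63)
   = 1 / (1 + 676.08 + 42.658) = 1/719.74 = 0.001389

α₂ = 0.00139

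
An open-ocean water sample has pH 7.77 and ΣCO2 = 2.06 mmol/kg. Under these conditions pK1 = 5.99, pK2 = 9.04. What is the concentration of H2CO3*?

α₀ = 1 / (1 + K1/[H⁺] + K1K2/[H⁺]²) = 1 / (1 + 10^+1.78 + 10^+0.51)
   = 1 / (1 + 60.256 + 3.2359) = 1/64.492 = 0.01551
[CO2*] = α₀ × DIC = 0.01551 × 2.06 = 0.0319 mmol/kg

[CO2*] = 0.0319 mmol/kg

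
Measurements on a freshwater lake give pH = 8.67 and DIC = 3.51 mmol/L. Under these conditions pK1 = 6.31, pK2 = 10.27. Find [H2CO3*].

[CO2*] = 14.9 μmol/L

α₀ = 1 / (1 + K1/[H⁺] + K1K2/[H⁺]²) = 1 / (1 + 10^+2.36 + 10^+0.76)
   = 1 / (1 + 229.09 + 5.7544) = 1/235.84 = 0.004240
[CO2*] = α₀ × DIC = 0.004240 × 3.51 = 0.0149 mmol/L = 14.9 μmol/L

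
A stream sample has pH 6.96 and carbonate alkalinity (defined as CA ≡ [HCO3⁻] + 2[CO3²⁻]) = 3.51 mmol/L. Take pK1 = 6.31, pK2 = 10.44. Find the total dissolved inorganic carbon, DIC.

CA = [HCO3⁻] + 2[CO3²⁻] = (α₁ + 2α₂)·DIC
At pH 6.96: [H⁺]/K1 = 10^-0.65 = 0.22387, K2/[H⁺] = 10^-3.48 = 0.00033113
α₁ = 1/(1 + 0.22387 + 0.00033113) = 1/1.2242 = 0.8169; α₂ = α₁·K2/[H⁺] = 0.0002705
α₁ + 2α₂ = 0.8174
DIC = CA / (α₁ + 2α₂) = 3.51 / 0.8174 = 4.29 mmol/L

DIC = 4.29 mmol/L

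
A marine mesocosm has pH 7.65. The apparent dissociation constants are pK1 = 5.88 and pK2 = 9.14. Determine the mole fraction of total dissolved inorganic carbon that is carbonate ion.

α₂ = 1 / (1 + [H⁺]/K2 + [H⁺]²/(K1K2)) = 1 / (1 + 10^+1.49 + 10^-0.28)
   = 1 / (1 + 30.903 + 0.52481) = 1/32.428 = 0.03084

α₂ = 0.0308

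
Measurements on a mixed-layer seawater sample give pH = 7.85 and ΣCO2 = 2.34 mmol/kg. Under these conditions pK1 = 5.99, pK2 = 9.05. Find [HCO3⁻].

[HCO3⁻] = 2.17 mmol/kg

α₁ = 1 / (1 + [H⁺]/K1 + K2/[H⁺]) = 1 / (1 + 10^-1.86 + 10^-1.20)
   = 1 / (1 + 0.013804 + 0.063096) = 1/1.0769 = 0.9286
[HCO3⁻] = α₁ × DIC = 0.9286 × 2.34 = 2.17 mmol/kg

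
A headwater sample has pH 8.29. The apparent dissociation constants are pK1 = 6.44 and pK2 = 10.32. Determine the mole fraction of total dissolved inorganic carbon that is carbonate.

α₂ = 0.00912

α₂ = 1 / (1 + [H⁺]/K2 + [H⁺]²/(K1K2)) = 1 / (1 + 10^+2.03 + 10^+0.18)
   = 1 / (1 + 107.15 + 1.5136) = 1/109.67 = 0.009119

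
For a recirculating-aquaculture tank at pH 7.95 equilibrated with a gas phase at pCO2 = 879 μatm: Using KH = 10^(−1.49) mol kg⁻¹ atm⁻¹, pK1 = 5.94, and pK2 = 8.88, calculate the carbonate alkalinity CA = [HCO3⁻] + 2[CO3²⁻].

CA = 3.59 mmol/kg

[CO2*] = KH · pCO2 = 10^(−1.49) × 879×10^-6 = 2.844×10^-5 mol/kg
α₀ = 1/(1 + K1/[H⁺] + K1K2/[H⁺]²) = 1/(1 + 10^+2.01 + 10^+1.08) = 0.008669
DIC = [CO2*]/α₀ = 2.844×10^-5 / 0.008669 = 3.281 mmol/kg
CA = (α₁ + 2α₂)·DIC = (0.8871 + 2×0.1042) × 3.281 = 3.59 mmol/kg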